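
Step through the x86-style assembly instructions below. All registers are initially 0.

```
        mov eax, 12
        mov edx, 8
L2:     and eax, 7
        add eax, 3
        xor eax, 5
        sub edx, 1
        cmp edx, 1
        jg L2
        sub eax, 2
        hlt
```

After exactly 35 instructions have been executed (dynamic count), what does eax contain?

0

mov eax, 12 → eax=12
mov edx, 8 → edx=8
and eax, 7 → eax=12&7=4
add eax, 3 → eax=4+3=7
xor eax, 5 → eax=7^5=2
sub edx, 1 → edx=8-1=7
cmp edx, 1  (cmp 7,1)
jg L2: taken
and eax, 7 → eax=2&7=2
add eax, 3 → eax=2+3=5
xor eax, 5 → eax=5^5=0
sub edx, 1 → edx=7-1=6
cmp edx, 1  (cmp 6,1)
jg L2: taken
and eax, 7 → eax=0&7=0
add eax, 3 → eax=0+3=3
xor eax, 5 → eax=3^5=6
sub edx, 1 → edx=6-1=5
cmp edx, 1  (cmp 5,1)
jg L2: taken
and eax, 7 → eax=6&7=6
add eax, 3 → eax=6+3=9
xor eax, 5 → eax=9^5=12
sub edx, 1 → edx=5-1=4
cmp edx, 1  (cmp 4,1)
jg L2: taken
and eax, 7 → eax=12&7=4
add eax, 3 → eax=4+3=7
xor eax, 5 → eax=7^5=2
sub edx, 1 → edx=4-1=3
cmp edx, 1  (cmp 3,1)
jg L2: taken
and eax, 7 → eax=2&7=2
add eax, 3 → eax=2+3=5
xor eax, 5 → eax=5^5=0
After step 35: eax = 0.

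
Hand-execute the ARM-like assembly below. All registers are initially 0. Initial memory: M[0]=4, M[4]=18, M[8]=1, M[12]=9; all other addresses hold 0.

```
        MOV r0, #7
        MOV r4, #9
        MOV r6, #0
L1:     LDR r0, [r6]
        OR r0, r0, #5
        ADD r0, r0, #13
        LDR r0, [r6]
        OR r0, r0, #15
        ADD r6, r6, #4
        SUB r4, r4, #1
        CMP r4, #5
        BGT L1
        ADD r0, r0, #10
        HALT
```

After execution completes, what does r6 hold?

after MOV r0, #7: r0=7
after MOV r4, #9: r4=9
after MOV r6, #0: r6=0
after LDR r0, [r6]: r0=M[0]=4
after OR r0, r0, #5: r0=4|5=5
after ADD r0, r0, #13: r0=5+13=18
after LDR r0, [r6]: r0=M[0]=4
after OR r0, r0, #15: r0=4|15=15
after ADD r6, r6, #4: r6=0+4=4
after SUB r4, r4, #1: r4=9-1=8
CMP r4, #5  (cmp 8,5)
BGT L1: taken
after LDR r0, [r6]: r0=M[4]=18
after OR r0, r0, #5: r0=18|5=23
after ADD r0, r0, #13: r0=23+13=36
after LDR r0, [r6]: r0=M[4]=18
after OR r0, r0, #15: r0=18|15=31
after ADD r6, r6, #4: r6=4+4=8
after SUB r4, r4, #1: r4=8-1=7
CMP r4, #5  (cmp 7,5)
BGT L1: taken
after LDR r0, [r6]: r0=M[8]=1
after OR r0, r0, #5: r0=1|5=5
after ADD r0, r0, #13: r0=5+13=18
after LDR r0, [r6]: r0=M[8]=1
after OR r0, r0, #15: r0=1|15=15
after ADD r6, r6, #4: r6=8+4=12
after SUB r4, r4, #1: r4=7-1=6
CMP r4, #5  (cmp 6,5)
BGT L1: taken
after LDR r0, [r6]: r0=M[12]=9
after OR r0, r0, #5: r0=9|5=13
after ADD r0, r0, #13: r0=13+13=26
after LDR r0, [r6]: r0=M[12]=9
after OR r0, r0, #15: r0=9|15=15
after ADD r6, r6, #4: r6=12+4=16
after SUB r4, r4, #1: r4=6-1=5
CMP r4, #5  (cmp 5,5)
BGT L1: not taken
after ADD r0, r0, #10: r0=15+10=25
halt.

16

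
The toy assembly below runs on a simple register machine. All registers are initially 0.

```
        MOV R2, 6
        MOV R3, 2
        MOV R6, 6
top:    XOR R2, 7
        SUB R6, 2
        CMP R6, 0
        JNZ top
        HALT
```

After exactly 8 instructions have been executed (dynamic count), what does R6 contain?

after MOV R2, 6: R2=6
after MOV R3, 2: R3=2
after MOV R6, 6: R6=6
after XOR R2, 7: R2=6^7=1
after SUB R6, 2: R6=6-2=4
CMP R6, 0  (cmp 4,0)
JNZ top: taken
after XOR R2, 7: R2=1^7=6
After step 8: R6 = 4.

4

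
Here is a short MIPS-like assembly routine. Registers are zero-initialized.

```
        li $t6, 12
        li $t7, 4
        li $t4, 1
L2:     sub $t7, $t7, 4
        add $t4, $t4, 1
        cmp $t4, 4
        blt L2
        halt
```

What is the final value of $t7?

li $t6, 12 → $t6=12
li $t7, 4 → $t7=4
li $t4, 1 → $t4=1
sub $t7, $t7, 4 → $t7=4-4=0
add $t4, $t4, 1 → $t4=1+1=2
cmp $t4, 4  (cmp 2,4)
blt L2: taken
sub $t7, $t7, 4 → $t7=0-4=-4
add $t4, $t4, 1 → $t4=2+1=3
cmp $t4, 4  (cmp 3,4)
blt L2: taken
sub $t7, $t7, 4 → $t7=(-4)-4=-8
add $t4, $t4, 1 → $t4=3+1=4
cmp $t4, 4  (cmp 4,4)
blt L2: not taken
halt.

-8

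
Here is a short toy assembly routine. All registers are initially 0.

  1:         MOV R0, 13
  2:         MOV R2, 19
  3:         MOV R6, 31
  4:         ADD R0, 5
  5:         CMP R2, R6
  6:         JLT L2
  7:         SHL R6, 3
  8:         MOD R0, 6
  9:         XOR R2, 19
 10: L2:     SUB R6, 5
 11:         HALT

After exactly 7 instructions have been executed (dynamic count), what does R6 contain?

after MOV R0, 13: R0=13
after MOV R2, 19: R2=19
after MOV R6, 31: R6=31
after ADD R0, 5: R0=13+5=18
CMP R2, R6  (cmp 19,31)
JLT L2: taken
after SUB R6, 5: R6=31-5=26
After step 7: R6 = 26.

26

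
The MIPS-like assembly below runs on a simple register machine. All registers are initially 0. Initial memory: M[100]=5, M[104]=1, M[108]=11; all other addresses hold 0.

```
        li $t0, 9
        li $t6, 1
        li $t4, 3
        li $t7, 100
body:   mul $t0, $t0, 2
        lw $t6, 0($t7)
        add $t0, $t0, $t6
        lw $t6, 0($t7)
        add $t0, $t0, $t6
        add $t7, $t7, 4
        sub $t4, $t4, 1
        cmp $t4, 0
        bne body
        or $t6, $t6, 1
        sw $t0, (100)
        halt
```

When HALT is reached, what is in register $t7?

112

after li $t0, 9: $t0=9
after li $t6, 1: $t6=1
after li $t4, 3: $t4=3
after li $t7, 100: $t7=100
after mul $t0, $t0, 2: $t0=9*2=18
after lw $t6, 0($t7): $t6=M[100]=5
after add $t0, $t0, $t6: $t0=18+5=23
after lw $t6, 0($t7): $t6=M[100]=5
after add $t0, $t0, $t6: $t0=23+5=28
after add $t7, $t7, 4: $t7=100+4=104
after sub $t4, $t4, 1: $t4=3-1=2
cmp $t4, 0  (cmp 2,0)
bne body: taken
after mul $t0, $t0, 2: $t0=28*2=56
after lw $t6, 0($t7): $t6=M[104]=1
after add $t0, $t0, $t6: $t0=56+1=57
after lw $t6, 0($t7): $t6=M[104]=1
after add $t0, $t0, $t6: $t0=57+1=58
after add $t7, $t7, 4: $t7=104+4=108
after sub $t4, $t4, 1: $t4=2-1=1
cmp $t4, 0  (cmp 1,0)
bne body: taken
after mul $t0, $t0, 2: $t0=58*2=116
after lw $t6, 0($t7): $t6=M[108]=11
after add $t0, $t0, $t6: $t0=116+11=127
after lw $t6, 0($t7): $t6=M[108]=11
after add $t0, $t0, $t6: $t0=127+11=138
after add $t7, $t7, 4: $t7=108+4=112
after sub $t4, $t4, 1: $t4=1-1=0
cmp $t4, 0  (cmp 0,0)
bne body: not taken
after or $t6, $t6, 1: $t6=11|1=11
sw $t0, (100) → M[100]=138
halt.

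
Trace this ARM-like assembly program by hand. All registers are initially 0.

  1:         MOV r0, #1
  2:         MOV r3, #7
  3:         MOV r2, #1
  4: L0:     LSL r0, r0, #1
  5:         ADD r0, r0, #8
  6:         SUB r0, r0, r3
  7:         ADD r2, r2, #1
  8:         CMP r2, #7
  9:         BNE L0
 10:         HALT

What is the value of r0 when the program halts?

127

after MOV r0, #1: r0=1
after MOV r3, #7: r3=7
after MOV r2, #1: r2=1
after LSL r0, r0, #1: r0=1<<1=2
after ADD r0, r0, #8: r0=2+8=10
after SUB r0, r0, r3: r0=10-7=3
after ADD r2, r2, #1: r2=1+1=2
CMP r2, #7  (cmp 2,7)
BNE L0: taken
after LSL r0, r0, #1: r0=3<<1=6
after ADD r0, r0, #8: r0=6+8=14
after SUB r0, r0, r3: r0=14-7=7
after ADD r2, r2, #1: r2=2+1=3
CMP r2, #7  (cmp 3,7)
BNE L0: taken
after LSL r0, r0, #1: r0=7<<1=14
after ADD r0, r0, #8: r0=14+8=22
after SUB r0, r0, r3: r0=22-7=15
after ADD r2, r2, #1: r2=3+1=4
CMP r2, #7  (cmp 4,7)
BNE L0: taken
after LSL r0, r0, #1: r0=15<<1=30
after ADD r0, r0, #8: r0=30+8=38
after SUB r0, r0, r3: r0=38-7=31
after ADD r2, r2, #1: r2=4+1=5
CMP r2, #7  (cmp 5,7)
BNE L0: taken
after LSL r0, r0, #1: r0=31<<1=62
after ADD r0, r0, #8: r0=62+8=70
after SUB r0, r0, r3: r0=70-7=63
after ADD r2, r2, #1: r2=5+1=6
CMP r2, #7  (cmp 6,7)
BNE L0: taken
after LSL r0, r0, #1: r0=63<<1=126
after ADD r0, r0, #8: r0=126+8=134
after SUB r0, r0, r3: r0=134-7=127
after ADD r2, r2, #1: r2=6+1=7
CMP r2, #7  (cmp 7,7)
BNE L0: not taken
halt.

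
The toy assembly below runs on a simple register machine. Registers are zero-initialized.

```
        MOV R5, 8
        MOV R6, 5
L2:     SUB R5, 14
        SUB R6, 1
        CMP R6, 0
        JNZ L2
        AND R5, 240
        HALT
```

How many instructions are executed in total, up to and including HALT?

MOV R5, 8 → R5=8
MOV R6, 5 → R6=5
SUB R5, 14 → R5=8-14=-6
SUB R6, 1 → R6=5-1=4
CMP R6, 0  (cmp 4,0)
JNZ L2: taken
SUB R5, 14 → R5=(-6)-14=-20
SUB R6, 1 → R6=4-1=3
CMP R6, 0  (cmp 3,0)
JNZ L2: taken
SUB R5, 14 → R5=(-20)-14=-34
SUB R6, 1 → R6=3-1=2
CMP R6, 0  (cmp 2,0)
JNZ L2: taken
SUB R5, 14 → R5=(-34)-14=-48
SUB R6, 1 → R6=2-1=1
CMP R6, 0  (cmp 1,0)
JNZ L2: taken
SUB R5, 14 → R5=(-48)-14=-62
SUB R6, 1 → R6=1-1=0
CMP R6, 0  (cmp 0,0)
JNZ L2: not taken
AND R5, 240 → R5=(-62)&240=192
halt.
Total executed instructions: 24.

24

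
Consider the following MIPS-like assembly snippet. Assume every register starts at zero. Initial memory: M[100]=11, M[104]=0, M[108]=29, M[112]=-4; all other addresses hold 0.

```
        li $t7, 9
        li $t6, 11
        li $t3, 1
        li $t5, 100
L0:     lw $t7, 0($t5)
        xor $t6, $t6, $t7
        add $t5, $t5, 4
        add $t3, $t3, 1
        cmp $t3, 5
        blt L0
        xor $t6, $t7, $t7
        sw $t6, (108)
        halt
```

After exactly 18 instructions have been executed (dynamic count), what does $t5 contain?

li $t7, 9 → $t7=9
li $t6, 11 → $t6=11
li $t3, 1 → $t3=1
li $t5, 100 → $t5=100
lw $t7, 0($t5) → $t7=M[100]=11
xor $t6, $t6, $t7 → $t6=11^11=0
add $t5, $t5, 4 → $t5=100+4=104
add $t3, $t3, 1 → $t3=1+1=2
cmp $t3, 5  (cmp 2,5)
blt L0: taken
lw $t7, 0($t5) → $t7=M[104]=0
xor $t6, $t6, $t7 → $t6=0^0=0
add $t5, $t5, 4 → $t5=104+4=108
add $t3, $t3, 1 → $t3=2+1=3
cmp $t3, 5  (cmp 3,5)
blt L0: taken
lw $t7, 0($t5) → $t7=M[108]=29
xor $t6, $t6, $t7 → $t6=0^29=29
After step 18: $t5 = 108.

108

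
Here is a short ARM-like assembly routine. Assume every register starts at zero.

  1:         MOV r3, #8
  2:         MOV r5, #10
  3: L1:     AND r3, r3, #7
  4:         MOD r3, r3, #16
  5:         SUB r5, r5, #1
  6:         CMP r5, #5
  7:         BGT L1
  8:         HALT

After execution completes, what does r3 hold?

MOV r3, #8 → r3=8
MOV r5, #10 → r5=10
AND r3, r3, #7 → r3=8&7=0
MOD r3, r3, #16 → r3=0%16=0
SUB r5, r5, #1 → r5=10-1=9
CMP r5, #5  (cmp 9,5)
BGT L1: taken
AND r3, r3, #7 → r3=0&7=0
MOD r3, r3, #16 → r3=0%16=0
SUB r5, r5, #1 → r5=9-1=8
CMP r5, #5  (cmp 8,5)
BGT L1: taken
AND r3, r3, #7 → r3=0&7=0
MOD r3, r3, #16 → r3=0%16=0
SUB r5, r5, #1 → r5=8-1=7
CMP r5, #5  (cmp 7,5)
BGT L1: taken
AND r3, r3, #7 → r3=0&7=0
MOD r3, r3, #16 → r3=0%16=0
SUB r5, r5, #1 → r5=7-1=6
CMP r5, #5  (cmp 6,5)
BGT L1: taken
AND r3, r3, #7 → r3=0&7=0
MOD r3, r3, #16 → r3=0%16=0
SUB r5, r5, #1 → r5=6-1=5
CMP r5, #5  (cmp 5,5)
BGT L1: not taken
halt.

0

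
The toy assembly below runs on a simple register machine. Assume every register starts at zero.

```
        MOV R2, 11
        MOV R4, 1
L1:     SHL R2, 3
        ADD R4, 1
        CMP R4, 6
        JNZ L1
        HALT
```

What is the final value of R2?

MOV R2, 11 → R2=11
MOV R4, 1 → R4=1
SHL R2, 3 → R2=11<<3=88
ADD R4, 1 → R4=1+1=2
CMP R4, 6  (cmp 2,6)
JNZ L1: taken
SHL R2, 3 → R2=88<<3=704
ADD R4, 1 → R4=2+1=3
CMP R4, 6  (cmp 3,6)
JNZ L1: taken
SHL R2, 3 → R2=704<<3=5632
ADD R4, 1 → R4=3+1=4
CMP R4, 6  (cmp 4,6)
JNZ L1: taken
SHL R2, 3 → R2=5632<<3=45056
ADD R4, 1 → R4=4+1=5
CMP R4, 6  (cmp 5,6)
JNZ L1: taken
SHL R2, 3 → R2=45056<<3=360448
ADD R4, 1 → R4=5+1=6
CMP R4, 6  (cmp 6,6)
JNZ L1: not taken
halt.

360448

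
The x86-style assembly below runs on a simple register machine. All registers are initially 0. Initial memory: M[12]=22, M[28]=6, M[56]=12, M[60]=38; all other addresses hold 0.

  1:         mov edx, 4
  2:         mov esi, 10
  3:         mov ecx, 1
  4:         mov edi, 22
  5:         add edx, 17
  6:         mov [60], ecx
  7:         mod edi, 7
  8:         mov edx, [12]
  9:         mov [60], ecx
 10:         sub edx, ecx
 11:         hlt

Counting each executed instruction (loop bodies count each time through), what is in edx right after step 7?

edx=4
esi=10
ecx=1
edi=22
edx=4+17=21
mov [60], ecx → M[60]=1
edi=22%7=1
After step 7: edx = 21.

21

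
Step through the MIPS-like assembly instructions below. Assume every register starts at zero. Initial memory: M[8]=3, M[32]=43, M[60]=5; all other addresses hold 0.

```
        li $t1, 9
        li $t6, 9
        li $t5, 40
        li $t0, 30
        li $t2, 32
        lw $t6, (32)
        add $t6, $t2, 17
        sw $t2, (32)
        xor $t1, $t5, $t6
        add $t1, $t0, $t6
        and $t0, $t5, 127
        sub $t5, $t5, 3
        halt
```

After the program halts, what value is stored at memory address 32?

32

$t1=9
$t6=9
$t5=40
$t0=30
$t2=32
$t6=M[32]=43
$t6=32+17=49
sw $t2, (32) → M[32]=32
$t1=40^49=25
$t1=30+49=79
$t0=40&127=40
$t5=40-3=37
halt.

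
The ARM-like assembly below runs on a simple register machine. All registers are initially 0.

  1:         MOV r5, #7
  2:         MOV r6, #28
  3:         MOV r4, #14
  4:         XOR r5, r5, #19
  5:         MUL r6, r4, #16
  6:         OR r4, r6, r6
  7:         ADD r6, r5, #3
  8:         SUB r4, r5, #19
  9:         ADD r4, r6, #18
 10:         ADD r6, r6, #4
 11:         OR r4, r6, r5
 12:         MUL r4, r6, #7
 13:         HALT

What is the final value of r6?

r5=7
r6=28
r4=14
r5=7^19=20
r6=14*16=224
r4=224|224=224
r6=20+3=23
r4=20-19=1
r4=23+18=41
r6=23+4=27
r4=27|20=31
r4=27*7=189
halt.

27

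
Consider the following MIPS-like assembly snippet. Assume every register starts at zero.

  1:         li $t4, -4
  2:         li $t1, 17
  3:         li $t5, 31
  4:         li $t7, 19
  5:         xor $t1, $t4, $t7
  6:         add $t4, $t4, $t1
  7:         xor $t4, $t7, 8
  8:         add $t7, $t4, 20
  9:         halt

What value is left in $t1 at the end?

after li $t4, -4: $t4=-4
after li $t1, 17: $t1=17
after li $t5, 31: $t5=31
after li $t7, 19: $t7=19
after xor $t1, $t4, $t7: $t1=(-4)^19=-17
after add $t4, $t4, $t1: $t4=(-4)+(-17)=-21
after xor $t4, $t7, 8: $t4=19^8=27
after add $t7, $t4, 20: $t7=27+20=47
halt.

-17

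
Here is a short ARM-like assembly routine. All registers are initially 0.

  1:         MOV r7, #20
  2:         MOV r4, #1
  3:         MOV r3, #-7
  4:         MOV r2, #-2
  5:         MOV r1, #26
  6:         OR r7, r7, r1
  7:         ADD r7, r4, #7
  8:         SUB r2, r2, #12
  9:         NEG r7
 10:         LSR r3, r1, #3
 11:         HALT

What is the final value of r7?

-8

after MOV r7, #20: r7=20
after MOV r4, #1: r4=1
after MOV r3, #-7: r3=-7
after MOV r2, #-2: r2=-2
after MOV r1, #26: r1=26
after OR r7, r7, r1: r7=20|26=30
after ADD r7, r4, #7: r7=1+7=8
after SUB r2, r2, #12: r2=(-2)-12=-14
after NEG r7: r7=-(8)=-8
after LSR r3, r1, #3: r3=26>>3=3
halt.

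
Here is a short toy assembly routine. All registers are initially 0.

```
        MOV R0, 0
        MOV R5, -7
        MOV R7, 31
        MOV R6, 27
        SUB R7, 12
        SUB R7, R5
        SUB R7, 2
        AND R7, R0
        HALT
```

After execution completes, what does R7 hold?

0

R0=0
R5=-7
R7=31
R6=27
R7=31-12=19
R7=19-(-7)=26
R7=26-2=24
R7=24&0=0
halt.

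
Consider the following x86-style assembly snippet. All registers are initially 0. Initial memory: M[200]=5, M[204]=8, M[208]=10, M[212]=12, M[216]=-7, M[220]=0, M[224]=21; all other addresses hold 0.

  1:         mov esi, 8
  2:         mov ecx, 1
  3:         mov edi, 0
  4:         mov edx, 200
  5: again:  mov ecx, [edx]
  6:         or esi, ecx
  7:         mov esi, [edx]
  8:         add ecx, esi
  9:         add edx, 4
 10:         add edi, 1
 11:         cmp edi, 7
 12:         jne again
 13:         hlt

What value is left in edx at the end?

228

after mov esi, 8: esi=8
after mov ecx, 1: ecx=1
after mov edi, 0: edi=0
after mov edx, 200: edx=200
after mov ecx, [edx]: ecx=M[200]=5
after or esi, ecx: esi=8|5=13
after mov esi, [edx]: esi=M[200]=5
after add ecx, esi: ecx=5+5=10
after add edx, 4: edx=200+4=204
after add edi, 1: edi=0+1=1
cmp edi, 7  (cmp 1,7)
jne again: taken
after mov ecx, [edx]: ecx=M[204]=8
after or esi, ecx: esi=5|8=13
after mov esi, [edx]: esi=M[204]=8
after add ecx, esi: ecx=8+8=16
after add edx, 4: edx=204+4=208
after add edi, 1: edi=1+1=2
cmp edi, 7  (cmp 2,7)
jne again: taken
after mov ecx, [edx]: ecx=M[208]=10
after or esi, ecx: esi=8|10=10
after mov esi, [edx]: esi=M[208]=10
after add ecx, esi: ecx=10+10=20
after add edx, 4: edx=208+4=212
after add edi, 1: edi=2+1=3
cmp edi, 7  (cmp 3,7)
jne again: taken
after mov ecx, [edx]: ecx=M[212]=12
after or esi, ecx: esi=10|12=14
after mov esi, [edx]: esi=M[212]=12
after add ecx, esi: ecx=12+12=24
after add edx, 4: edx=212+4=216
after add edi, 1: edi=3+1=4
cmp edi, 7  (cmp 4,7)
jne again: taken
after mov ecx, [edx]: ecx=M[216]=-7
after or esi, ecx: esi=12|(-7)=-3
after mov esi, [edx]: esi=M[216]=-7
after add ecx, esi: ecx=(-7)+(-7)=-14
after add edx, 4: edx=216+4=220
after add edi, 1: edi=4+1=5
cmp edi, 7  (cmp 5,7)
jne again: taken
after mov ecx, [edx]: ecx=M[220]=0
after or esi, ecx: esi=(-7)|0=-7
after mov esi, [edx]: esi=M[220]=0
after add ecx, esi: ecx=0+0=0
after add edx, 4: edx=220+4=224
after add edi, 1: edi=5+1=6
cmp edi, 7  (cmp 6,7)
jne again: taken
after mov ecx, [edx]: ecx=M[224]=21
after or esi, ecx: esi=0|21=21
after mov esi, [edx]: esi=M[224]=21
after add ecx, esi: ecx=21+21=42
after add edx, 4: edx=224+4=228
after add edi, 1: edi=6+1=7
cmp edi, 7  (cmp 7,7)
jne again: not taken
halt.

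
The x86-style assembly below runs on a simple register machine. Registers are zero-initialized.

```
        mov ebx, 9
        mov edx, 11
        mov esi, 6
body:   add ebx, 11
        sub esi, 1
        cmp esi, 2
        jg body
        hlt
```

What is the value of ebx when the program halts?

53

after mov ebx, 9: ebx=9
after mov edx, 11: edx=11
after mov esi, 6: esi=6
after add ebx, 11: ebx=9+11=20
after sub esi, 1: esi=6-1=5
cmp esi, 2  (cmp 5,2)
jg body: taken
after add ebx, 11: ebx=20+11=31
after sub esi, 1: esi=5-1=4
cmp esi, 2  (cmp 4,2)
jg body: taken
after add ebx, 11: ebx=31+11=42
after sub esi, 1: esi=4-1=3
cmp esi, 2  (cmp 3,2)
jg body: taken
after add ebx, 11: ebx=42+11=53
after sub esi, 1: esi=3-1=2
cmp esi, 2  (cmp 2,2)
jg body: not taken
halt.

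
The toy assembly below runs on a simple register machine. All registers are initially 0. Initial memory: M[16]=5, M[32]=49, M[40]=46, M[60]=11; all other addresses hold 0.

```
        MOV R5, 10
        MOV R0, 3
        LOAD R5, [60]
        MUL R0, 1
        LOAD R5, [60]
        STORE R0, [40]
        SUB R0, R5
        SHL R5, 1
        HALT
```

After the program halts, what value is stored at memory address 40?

3

MOV R5, 10 → R5=10
MOV R0, 3 → R0=3
LOAD R5, [60] → R5=M[60]=11
MUL R0, 1 → R0=3*1=3
LOAD R5, [60] → R5=M[60]=11
STORE R0, [40] → M[40]=3
SUB R0, R5 → R0=3-11=-8
SHL R5, 1 → R5=11<<1=22
halt.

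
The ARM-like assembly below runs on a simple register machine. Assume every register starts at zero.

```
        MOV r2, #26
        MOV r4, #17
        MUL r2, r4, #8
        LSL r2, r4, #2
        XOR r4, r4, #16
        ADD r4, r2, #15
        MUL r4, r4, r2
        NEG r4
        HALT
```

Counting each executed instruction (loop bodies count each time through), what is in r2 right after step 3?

136

r2=26
r4=17
r2=17*8=136
After step 3: r2 = 136.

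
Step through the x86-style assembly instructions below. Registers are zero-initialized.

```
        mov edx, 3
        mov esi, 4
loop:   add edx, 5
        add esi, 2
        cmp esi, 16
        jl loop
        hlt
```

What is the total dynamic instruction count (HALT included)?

edx=3
esi=4
edx=3+5=8
esi=4+2=6
cmp esi, 16  (cmp 6,16)
jl loop: taken
edx=8+5=13
esi=6+2=8
cmp esi, 16  (cmp 8,16)
jl loop: taken
edx=13+5=18
esi=8+2=10
cmp esi, 16  (cmp 10,16)
jl loop: taken
edx=18+5=23
esi=10+2=12
cmp esi, 16  (cmp 12,16)
jl loop: taken
edx=23+5=28
esi=12+2=14
cmp esi, 16  (cmp 14,16)
jl loop: taken
edx=28+5=33
esi=14+2=16
cmp esi, 16  (cmp 16,16)
jl loop: not taken
halt.
Total executed instructions: 27.

27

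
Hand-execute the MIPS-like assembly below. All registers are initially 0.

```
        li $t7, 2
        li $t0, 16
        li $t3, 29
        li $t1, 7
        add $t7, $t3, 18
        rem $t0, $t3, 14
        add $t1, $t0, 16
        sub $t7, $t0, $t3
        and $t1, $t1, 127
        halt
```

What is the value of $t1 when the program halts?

17

after li $t7, 2: $t7=2
after li $t0, 16: $t0=16
after li $t3, 29: $t3=29
after li $t1, 7: $t1=7
after add $t7, $t3, 18: $t7=29+18=47
after rem $t0, $t3, 14: $t0=29%14=1
after add $t1, $t0, 16: $t1=1+16=17
after sub $t7, $t0, $t3: $t7=1-29=-28
after and $t1, $t1, 127: $t1=17&127=17
halt.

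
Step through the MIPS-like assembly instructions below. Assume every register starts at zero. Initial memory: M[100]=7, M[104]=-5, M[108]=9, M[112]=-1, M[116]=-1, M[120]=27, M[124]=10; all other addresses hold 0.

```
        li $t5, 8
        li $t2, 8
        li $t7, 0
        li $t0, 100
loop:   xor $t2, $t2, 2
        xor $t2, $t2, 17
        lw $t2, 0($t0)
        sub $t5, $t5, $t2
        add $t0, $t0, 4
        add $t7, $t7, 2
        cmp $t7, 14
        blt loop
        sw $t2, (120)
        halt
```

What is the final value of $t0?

li $t5, 8 → $t5=8
li $t2, 8 → $t2=8
li $t7, 0 → $t7=0
li $t0, 100 → $t0=100
xor $t2, $t2, 2 → $t2=8^2=10
xor $t2, $t2, 17 → $t2=10^17=27
lw $t2, 0($t0) → $t2=M[100]=7
sub $t5, $t5, $t2 → $t5=8-7=1
add $t0, $t0, 4 → $t0=100+4=104
add $t7, $t7, 2 → $t7=0+2=2
cmp $t7, 14  (cmp 2,14)
blt loop: taken
xor $t2, $t2, 2 → $t2=7^2=5
xor $t2, $t2, 17 → $t2=5^17=20
lw $t2, 0($t0) → $t2=M[104]=-5
sub $t5, $t5, $t2 → $t5=1-(-5)=6
add $t0, $t0, 4 → $t0=104+4=108
add $t7, $t7, 2 → $t7=2+2=4
cmp $t7, 14  (cmp 4,14)
blt loop: taken
xor $t2, $t2, 2 → $t2=(-5)^2=-7
xor $t2, $t2, 17 → $t2=(-7)^17=-24
lw $t2, 0($t0) → $t2=M[108]=9
sub $t5, $t5, $t2 → $t5=6-9=-3
add $t0, $t0, 4 → $t0=108+4=112
add $t7, $t7, 2 → $t7=4+2=6
cmp $t7, 14  (cmp 6,14)
blt loop: taken
xor $t2, $t2, 2 → $t2=9^2=11
xor $t2, $t2, 17 → $t2=11^17=26
lw $t2, 0($t0) → $t2=M[112]=-1
sub $t5, $t5, $t2 → $t5=(-3)-(-1)=-2
add $t0, $t0, 4 → $t0=112+4=116
add $t7, $t7, 2 → $t7=6+2=8
cmp $t7, 14  (cmp 8,14)
blt loop: taken
xor $t2, $t2, 2 → $t2=(-1)^2=-3
xor $t2, $t2, 17 → $t2=(-3)^17=-20
lw $t2, 0($t0) → $t2=M[116]=-1
sub $t5, $t5, $t2 → $t5=(-2)-(-1)=-1
add $t0, $t0, 4 → $t0=116+4=120
add $t7, $t7, 2 → $t7=8+2=10
cmp $t7, 14  (cmp 10,14)
blt loop: taken
xor $t2, $t2, 2 → $t2=(-1)^2=-3
xor $t2, $t2, 17 → $t2=(-3)^17=-20
lw $t2, 0($t0) → $t2=M[120]=27
sub $t5, $t5, $t2 → $t5=(-1)-27=-28
add $t0, $t0, 4 → $t0=120+4=124
add $t7, $t7, 2 → $t7=10+2=12
cmp $t7, 14  (cmp 12,14)
blt loop: taken
xor $t2, $t2, 2 → $t2=27^2=25
xor $t2, $t2, 17 → $t2=25^17=8
lw $t2, 0($t0) → $t2=M[124]=10
sub $t5, $t5, $t2 → $t5=(-28)-10=-38
add $t0, $t0, 4 → $t0=124+4=128
add $t7, $t7, 2 → $t7=12+2=14
cmp $t7, 14  (cmp 14,14)
blt loop: not taken
sw $t2, (120) → M[120]=10
halt.

128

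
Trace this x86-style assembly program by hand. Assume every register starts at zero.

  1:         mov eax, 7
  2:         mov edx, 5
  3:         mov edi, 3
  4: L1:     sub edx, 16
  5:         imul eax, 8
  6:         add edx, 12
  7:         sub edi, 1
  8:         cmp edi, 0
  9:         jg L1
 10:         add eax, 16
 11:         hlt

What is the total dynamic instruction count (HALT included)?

eax=7
edx=5
edi=3
edx=5-16=-11
eax=7*8=56
edx=(-11)+12=1
edi=3-1=2
cmp edi, 0  (cmp 2,0)
jg L1: taken
edx=1-16=-15
eax=56*8=448
edx=(-15)+12=-3
edi=2-1=1
cmp edi, 0  (cmp 1,0)
jg L1: taken
edx=(-3)-16=-19
eax=448*8=3584
edx=(-19)+12=-7
edi=1-1=0
cmp edi, 0  (cmp 0,0)
jg L1: not taken
eax=3584+16=3600
halt.
Total executed instructions: 23.

23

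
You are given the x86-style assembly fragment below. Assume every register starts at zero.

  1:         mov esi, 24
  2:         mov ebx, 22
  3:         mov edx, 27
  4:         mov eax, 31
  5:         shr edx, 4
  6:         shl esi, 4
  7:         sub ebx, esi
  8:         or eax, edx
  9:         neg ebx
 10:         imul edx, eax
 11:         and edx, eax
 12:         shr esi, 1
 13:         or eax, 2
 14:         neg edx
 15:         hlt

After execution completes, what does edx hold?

-31

esi=24
ebx=22
edx=27
eax=31
edx=27>>4=1
esi=24<<4=384
ebx=22-384=-362
eax=31|1=31
ebx=-(-362)=362
edx=1*31=31
edx=31&31=31
esi=384>>1=192
eax=31|2=31
edx=-(31)=-31
halt.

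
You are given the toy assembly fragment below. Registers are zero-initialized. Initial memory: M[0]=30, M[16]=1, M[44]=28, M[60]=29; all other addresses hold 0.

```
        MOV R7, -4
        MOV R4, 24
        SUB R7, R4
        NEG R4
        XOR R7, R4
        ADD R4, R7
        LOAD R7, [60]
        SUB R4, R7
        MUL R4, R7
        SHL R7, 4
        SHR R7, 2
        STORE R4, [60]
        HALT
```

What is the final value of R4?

-1189

after MOV R7, -4: R7=-4
after MOV R4, 24: R4=24
after SUB R7, R4: R7=(-4)-24=-28
after NEG R4: R4=-(24)=-24
after XOR R7, R4: R7=(-28)^(-24)=12
after ADD R4, R7: R4=(-24)+12=-12
after LOAD R7, [60]: R7=M[60]=29
after SUB R4, R7: R4=(-12)-29=-41
after MUL R4, R7: R4=(-41)*29=-1189
after SHL R7, 4: R7=29<<4=464
after SHR R7, 2: R7=464>>2=116
STORE R4, [60] → M[60]=-1189
halt.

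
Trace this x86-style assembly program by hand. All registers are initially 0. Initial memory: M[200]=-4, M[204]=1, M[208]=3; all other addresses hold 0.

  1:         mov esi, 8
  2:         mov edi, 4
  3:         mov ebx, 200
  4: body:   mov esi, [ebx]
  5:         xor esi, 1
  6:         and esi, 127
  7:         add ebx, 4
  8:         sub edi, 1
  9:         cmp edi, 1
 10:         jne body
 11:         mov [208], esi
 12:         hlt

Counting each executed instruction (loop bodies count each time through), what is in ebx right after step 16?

after mov esi, 8: esi=8
after mov edi, 4: edi=4
after mov ebx, 200: ebx=200
after mov esi, [ebx]: esi=M[200]=-4
after xor esi, 1: esi=(-4)^1=-3
after and esi, 127: esi=(-3)&127=125
after add ebx, 4: ebx=200+4=204
after sub edi, 1: edi=4-1=3
cmp edi, 1  (cmp 3,1)
jne body: taken
after mov esi, [ebx]: esi=M[204]=1
after xor esi, 1: esi=1^1=0
after and esi, 127: esi=0&127=0
after add ebx, 4: ebx=204+4=208
after sub edi, 1: edi=3-1=2
cmp edi, 1  (cmp 2,1)
After step 16: ebx = 208.

208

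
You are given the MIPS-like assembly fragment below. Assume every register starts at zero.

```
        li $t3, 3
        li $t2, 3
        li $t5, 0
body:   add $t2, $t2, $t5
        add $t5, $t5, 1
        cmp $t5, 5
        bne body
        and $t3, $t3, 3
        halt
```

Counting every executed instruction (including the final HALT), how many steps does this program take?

$t3=3
$t2=3
$t5=0
$t2=3+0=3
$t5=0+1=1
cmp $t5, 5  (cmp 1,5)
bne body: taken
$t2=3+1=4
$t5=1+1=2
cmp $t5, 5  (cmp 2,5)
bne body: taken
$t2=4+2=6
$t5=2+1=3
cmp $t5, 5  (cmp 3,5)
bne body: taken
$t2=6+3=9
$t5=3+1=4
cmp $t5, 5  (cmp 4,5)
bne body: taken
$t2=9+4=13
$t5=4+1=5
cmp $t5, 5  (cmp 5,5)
bne body: not taken
$t3=3&3=3
halt.
Total executed instructions: 25.

25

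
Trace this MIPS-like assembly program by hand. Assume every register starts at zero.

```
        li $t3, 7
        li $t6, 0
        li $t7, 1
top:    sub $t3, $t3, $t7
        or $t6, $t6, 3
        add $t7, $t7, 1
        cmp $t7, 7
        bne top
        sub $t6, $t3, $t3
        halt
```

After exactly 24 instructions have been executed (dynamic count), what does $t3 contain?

-8

after li $t3, 7: $t3=7
after li $t6, 0: $t6=0
after li $t7, 1: $t7=1
after sub $t3, $t3, $t7: $t3=7-1=6
after or $t6, $t6, 3: $t6=0|3=3
after add $t7, $t7, 1: $t7=1+1=2
cmp $t7, 7  (cmp 2,7)
bne top: taken
after sub $t3, $t3, $t7: $t3=6-2=4
after or $t6, $t6, 3: $t6=3|3=3
after add $t7, $t7, 1: $t7=2+1=3
cmp $t7, 7  (cmp 3,7)
bne top: taken
after sub $t3, $t3, $t7: $t3=4-3=1
after or $t6, $t6, 3: $t6=3|3=3
after add $t7, $t7, 1: $t7=3+1=4
cmp $t7, 7  (cmp 4,7)
bne top: taken
after sub $t3, $t3, $t7: $t3=1-4=-3
after or $t6, $t6, 3: $t6=3|3=3
after add $t7, $t7, 1: $t7=4+1=5
cmp $t7, 7  (cmp 5,7)
bne top: taken
after sub $t3, $t3, $t7: $t3=(-3)-5=-8
After step 24: $t3 = -8.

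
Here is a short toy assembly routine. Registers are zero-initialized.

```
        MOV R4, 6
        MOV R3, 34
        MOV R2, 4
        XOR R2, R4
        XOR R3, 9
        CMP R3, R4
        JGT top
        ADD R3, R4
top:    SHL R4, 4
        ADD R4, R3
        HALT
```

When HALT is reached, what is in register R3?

43

after MOV R4, 6: R4=6
after MOV R3, 34: R3=34
after MOV R2, 4: R2=4
after XOR R2, R4: R2=4^6=2
after XOR R3, 9: R3=34^9=43
CMP R3, R4  (cmp 43,6)
JGT top: taken
after SHL R4, 4: R4=6<<4=96
after ADD R4, R3: R4=96+43=139
halt.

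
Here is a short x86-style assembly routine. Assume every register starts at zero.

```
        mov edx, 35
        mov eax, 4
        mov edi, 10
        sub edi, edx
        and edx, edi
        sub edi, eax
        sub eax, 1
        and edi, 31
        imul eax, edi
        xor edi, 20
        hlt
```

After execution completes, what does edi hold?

23

edx=35
eax=4
edi=10
edi=10-35=-25
edx=35&(-25)=35
edi=(-25)-4=-29
eax=4-1=3
edi=(-29)&31=3
eax=3*3=9
edi=3^20=23
halt.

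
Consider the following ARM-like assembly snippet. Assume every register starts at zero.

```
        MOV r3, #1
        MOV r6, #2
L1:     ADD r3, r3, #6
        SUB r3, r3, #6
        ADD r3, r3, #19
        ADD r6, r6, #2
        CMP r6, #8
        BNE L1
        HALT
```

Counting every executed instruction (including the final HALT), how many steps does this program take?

21

after MOV r3, #1: r3=1
after MOV r6, #2: r6=2
after ADD r3, r3, #6: r3=1+6=7
after SUB r3, r3, #6: r3=7-6=1
after ADD r3, r3, #19: r3=1+19=20
after ADD r6, r6, #2: r6=2+2=4
CMP r6, #8  (cmp 4,8)
BNE L1: taken
after ADD r3, r3, #6: r3=20+6=26
after SUB r3, r3, #6: r3=26-6=20
after ADD r3, r3, #19: r3=20+19=39
after ADD r6, r6, #2: r6=4+2=6
CMP r6, #8  (cmp 6,8)
BNE L1: taken
after ADD r3, r3, #6: r3=39+6=45
after SUB r3, r3, #6: r3=45-6=39
after ADD r3, r3, #19: r3=39+19=58
after ADD r6, r6, #2: r6=6+2=8
CMP r6, #8  (cmp 8,8)
BNE L1: not taken
halt.
Total executed instructions: 21.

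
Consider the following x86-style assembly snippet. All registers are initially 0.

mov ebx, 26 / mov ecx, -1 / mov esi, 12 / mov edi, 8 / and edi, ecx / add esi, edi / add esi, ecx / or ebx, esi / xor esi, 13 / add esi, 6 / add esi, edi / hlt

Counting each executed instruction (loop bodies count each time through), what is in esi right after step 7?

19

mov ebx, 26 → ebx=26
mov ecx, -1 → ecx=-1
mov esi, 12 → esi=12
mov edi, 8 → edi=8
and edi, ecx → edi=8&(-1)=8
add esi, edi → esi=12+8=20
add esi, ecx → esi=20+(-1)=19
After step 7: esi = 19.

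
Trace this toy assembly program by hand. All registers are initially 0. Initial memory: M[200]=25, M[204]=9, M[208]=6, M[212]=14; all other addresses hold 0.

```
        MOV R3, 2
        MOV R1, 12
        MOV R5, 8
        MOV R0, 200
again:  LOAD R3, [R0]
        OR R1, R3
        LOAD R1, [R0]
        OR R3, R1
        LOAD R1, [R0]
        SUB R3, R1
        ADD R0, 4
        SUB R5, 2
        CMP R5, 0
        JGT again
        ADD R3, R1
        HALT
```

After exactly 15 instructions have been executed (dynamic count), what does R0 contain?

MOV R3, 2 → R3=2
MOV R1, 12 → R1=12
MOV R5, 8 → R5=8
MOV R0, 200 → R0=200
LOAD R3, [R0] → R3=M[200]=25
OR R1, R3 → R1=12|25=29
LOAD R1, [R0] → R1=M[200]=25
OR R3, R1 → R3=25|25=25
LOAD R1, [R0] → R1=M[200]=25
SUB R3, R1 → R3=25-25=0
ADD R0, 4 → R0=200+4=204
SUB R5, 2 → R5=8-2=6
CMP R5, 0  (cmp 6,0)
JGT again: taken
LOAD R3, [R0] → R3=M[204]=9
After step 15: R0 = 204.

204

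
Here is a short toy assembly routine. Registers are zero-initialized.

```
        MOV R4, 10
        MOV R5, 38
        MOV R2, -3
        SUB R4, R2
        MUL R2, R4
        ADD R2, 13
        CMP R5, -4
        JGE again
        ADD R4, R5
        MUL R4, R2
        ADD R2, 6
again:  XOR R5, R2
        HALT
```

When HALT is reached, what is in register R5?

-64

after MOV R4, 10: R4=10
after MOV R5, 38: R5=38
after MOV R2, -3: R2=-3
after SUB R4, R2: R4=10-(-3)=13
after MUL R2, R4: R2=(-3)*13=-39
after ADD R2, 13: R2=(-39)+13=-26
CMP R5, -4  (cmp 38,-4)
JGE again: taken
after XOR R5, R2: R5=38^(-26)=-64
halt.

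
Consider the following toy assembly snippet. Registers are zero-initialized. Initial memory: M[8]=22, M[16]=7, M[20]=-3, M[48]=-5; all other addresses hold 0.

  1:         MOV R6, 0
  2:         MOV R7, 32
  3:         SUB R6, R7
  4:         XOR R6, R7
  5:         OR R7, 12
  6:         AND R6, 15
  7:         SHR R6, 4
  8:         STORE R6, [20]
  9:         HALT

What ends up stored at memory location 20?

0

MOV R6, 0 → R6=0
MOV R7, 32 → R7=32
SUB R6, R7 → R6=0-32=-32
XOR R6, R7 → R6=(-32)^32=-64
OR R7, 12 → R7=32|12=44
AND R6, 15 → R6=(-64)&15=0
SHR R6, 4 → R6=0>>4=0
STORE R6, [20] → M[20]=0
halt.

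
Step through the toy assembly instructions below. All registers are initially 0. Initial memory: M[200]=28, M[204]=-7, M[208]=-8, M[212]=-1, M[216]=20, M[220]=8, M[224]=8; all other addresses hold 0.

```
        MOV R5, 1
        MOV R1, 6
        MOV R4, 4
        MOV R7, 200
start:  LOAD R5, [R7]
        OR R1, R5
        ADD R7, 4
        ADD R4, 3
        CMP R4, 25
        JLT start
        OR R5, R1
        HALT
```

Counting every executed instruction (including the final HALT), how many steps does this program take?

R5=1
R1=6
R4=4
R7=200
R5=M[200]=28
R1=6|28=30
R7=200+4=204
R4=4+3=7
CMP R4, 25  (cmp 7,25)
JLT start: taken
R5=M[204]=-7
R1=30|(-7)=-1
R7=204+4=208
R4=7+3=10
CMP R4, 25  (cmp 10,25)
JLT start: taken
R5=M[208]=-8
R1=(-1)|(-8)=-1
R7=208+4=212
R4=10+3=13
CMP R4, 25  (cmp 13,25)
JLT start: taken
R5=M[212]=-1
R1=(-1)|(-1)=-1
R7=212+4=216
R4=13+3=16
CMP R4, 25  (cmp 16,25)
JLT start: taken
R5=M[216]=20
R1=(-1)|20=-1
R7=216+4=220
R4=16+3=19
CMP R4, 25  (cmp 19,25)
JLT start: taken
R5=M[220]=8
R1=(-1)|8=-1
R7=220+4=224
R4=19+3=22
CMP R4, 25  (cmp 22,25)
JLT start: taken
R5=M[224]=8
R1=(-1)|8=-1
R7=224+4=228
R4=22+3=25
CMP R4, 25  (cmp 25,25)
JLT start: not taken
R5=8|(-1)=-1
halt.
Total executed instructions: 48.

48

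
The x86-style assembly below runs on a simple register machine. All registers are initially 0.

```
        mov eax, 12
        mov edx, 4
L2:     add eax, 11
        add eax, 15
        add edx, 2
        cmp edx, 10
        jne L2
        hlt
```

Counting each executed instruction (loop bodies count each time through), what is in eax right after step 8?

after mov eax, 12: eax=12
after mov edx, 4: edx=4
after add eax, 11: eax=12+11=23
after add eax, 15: eax=23+15=38
after add edx, 2: edx=4+2=6
cmp edx, 10  (cmp 6,10)
jne L2: taken
after add eax, 11: eax=38+11=49
After step 8: eax = 49.

49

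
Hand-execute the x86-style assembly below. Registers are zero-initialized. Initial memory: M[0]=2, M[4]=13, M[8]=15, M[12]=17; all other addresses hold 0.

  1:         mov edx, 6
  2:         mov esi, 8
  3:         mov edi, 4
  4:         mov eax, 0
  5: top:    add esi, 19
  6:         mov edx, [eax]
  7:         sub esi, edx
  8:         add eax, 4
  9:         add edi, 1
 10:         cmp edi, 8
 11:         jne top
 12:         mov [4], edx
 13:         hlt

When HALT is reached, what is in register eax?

mov edx, 6 → edx=6
mov esi, 8 → esi=8
mov edi, 4 → edi=4
mov eax, 0 → eax=0
add esi, 19 → esi=8+19=27
mov edx, [eax] → edx=M[0]=2
sub esi, edx → esi=27-2=25
add eax, 4 → eax=0+4=4
add edi, 1 → edi=4+1=5
cmp edi, 8  (cmp 5,8)
jne top: taken
add esi, 19 → esi=25+19=44
mov edx, [eax] → edx=M[4]=13
sub esi, edx → esi=44-13=31
add eax, 4 → eax=4+4=8
add edi, 1 → edi=5+1=6
cmp edi, 8  (cmp 6,8)
jne top: taken
add esi, 19 → esi=31+19=50
mov edx, [eax] → edx=M[8]=15
sub esi, edx → esi=50-15=35
add eax, 4 → eax=8+4=12
add edi, 1 → edi=6+1=7
cmp edi, 8  (cmp 7,8)
jne top: taken
add esi, 19 → esi=35+19=54
mov edx, [eax] → edx=M[12]=17
sub esi, edx → esi=54-17=37
add eax, 4 → eax=12+4=16
add edi, 1 → edi=7+1=8
cmp edi, 8  (cmp 8,8)
jne top: not taken
mov [4], edx → M[4]=17
halt.

16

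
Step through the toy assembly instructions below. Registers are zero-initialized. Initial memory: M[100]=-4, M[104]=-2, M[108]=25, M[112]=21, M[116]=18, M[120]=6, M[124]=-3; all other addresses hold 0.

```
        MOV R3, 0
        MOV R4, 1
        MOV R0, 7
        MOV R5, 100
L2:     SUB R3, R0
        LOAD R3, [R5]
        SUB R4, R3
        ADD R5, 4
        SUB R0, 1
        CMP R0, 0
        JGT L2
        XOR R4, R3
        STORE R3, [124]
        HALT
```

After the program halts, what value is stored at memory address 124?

-3

MOV R3, 0 → R3=0
MOV R4, 1 → R4=1
MOV R0, 7 → R0=7
MOV R5, 100 → R5=100
SUB R3, R0 → R3=0-7=-7
LOAD R3, [R5] → R3=M[100]=-4
SUB R4, R3 → R4=1-(-4)=5
ADD R5, 4 → R5=100+4=104
SUB R0, 1 → R0=7-1=6
CMP R0, 0  (cmp 6,0)
JGT L2: taken
SUB R3, R0 → R3=(-4)-6=-10
LOAD R3, [R5] → R3=M[104]=-2
SUB R4, R3 → R4=5-(-2)=7
ADD R5, 4 → R5=104+4=108
SUB R0, 1 → R0=6-1=5
CMP R0, 0  (cmp 5,0)
JGT L2: taken
SUB R3, R0 → R3=(-2)-5=-7
LOAD R3, [R5] → R3=M[108]=25
SUB R4, R3 → R4=7-25=-18
ADD R5, 4 → R5=108+4=112
SUB R0, 1 → R0=5-1=4
CMP R0, 0  (cmp 4,0)
JGT L2: taken
SUB R3, R0 → R3=25-4=21
LOAD R3, [R5] → R3=M[112]=21
SUB R4, R3 → R4=(-18)-21=-39
ADD R5, 4 → R5=112+4=116
SUB R0, 1 → R0=4-1=3
CMP R0, 0  (cmp 3,0)
JGT L2: taken
SUB R3, R0 → R3=21-3=18
LOAD R3, [R5] → R3=M[116]=18
SUB R4, R3 → R4=(-39)-18=-57
ADD R5, 4 → R5=116+4=120
SUB R0, 1 → R0=3-1=2
CMP R0, 0  (cmp 2,0)
JGT L2: taken
SUB R3, R0 → R3=18-2=16
LOAD R3, [R5] → R3=M[120]=6
SUB R4, R3 → R4=(-57)-6=-63
ADD R5, 4 → R5=120+4=124
SUB R0, 1 → R0=2-1=1
CMP R0, 0  (cmp 1,0)
JGT L2: taken
SUB R3, R0 → R3=6-1=5
LOAD R3, [R5] → R3=M[124]=-3
SUB R4, R3 → R4=(-63)-(-3)=-60
ADD R5, 4 → R5=124+4=128
SUB R0, 1 → R0=1-1=0
CMP R0, 0  (cmp 0,0)
JGT L2: not taken
XOR R4, R3 → R4=(-60)^(-3)=57
STORE R3, [124] → M[124]=-3
halt.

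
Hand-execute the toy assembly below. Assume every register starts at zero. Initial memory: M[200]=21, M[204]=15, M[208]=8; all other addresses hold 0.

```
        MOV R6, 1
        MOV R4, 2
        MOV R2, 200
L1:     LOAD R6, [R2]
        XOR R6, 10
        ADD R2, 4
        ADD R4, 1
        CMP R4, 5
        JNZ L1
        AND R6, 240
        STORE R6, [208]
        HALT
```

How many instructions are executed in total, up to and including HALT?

MOV R6, 1 → R6=1
MOV R4, 2 → R4=2
MOV R2, 200 → R2=200
LOAD R6, [R2] → R6=M[200]=21
XOR R6, 10 → R6=21^10=31
ADD R2, 4 → R2=200+4=204
ADD R4, 1 → R4=2+1=3
CMP R4, 5  (cmp 3,5)
JNZ L1: taken
LOAD R6, [R2] → R6=M[204]=15
XOR R6, 10 → R6=15^10=5
ADD R2, 4 → R2=204+4=208
ADD R4, 1 → R4=3+1=4
CMP R4, 5  (cmp 4,5)
JNZ L1: taken
LOAD R6, [R2] → R6=M[208]=8
XOR R6, 10 → R6=8^10=2
ADD R2, 4 → R2=208+4=212
ADD R4, 1 → R4=4+1=5
CMP R4, 5  (cmp 5,5)
JNZ L1: not taken
AND R6, 240 → R6=2&240=0
STORE R6, [208] → M[208]=0
halt.
Total executed instructions: 24.

24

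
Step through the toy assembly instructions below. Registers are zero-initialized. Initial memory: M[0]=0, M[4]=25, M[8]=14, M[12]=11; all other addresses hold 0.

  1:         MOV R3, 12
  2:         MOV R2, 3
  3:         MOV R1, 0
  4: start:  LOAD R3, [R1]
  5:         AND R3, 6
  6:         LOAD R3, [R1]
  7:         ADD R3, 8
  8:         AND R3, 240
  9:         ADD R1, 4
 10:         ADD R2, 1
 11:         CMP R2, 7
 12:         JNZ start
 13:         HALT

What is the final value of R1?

16

MOV R3, 12 → R3=12
MOV R2, 3 → R2=3
MOV R1, 0 → R1=0
LOAD R3, [R1] → R3=M[0]=0
AND R3, 6 → R3=0&6=0
LOAD R3, [R1] → R3=M[0]=0
ADD R3, 8 → R3=0+8=8
AND R3, 240 → R3=8&240=0
ADD R1, 4 → R1=0+4=4
ADD R2, 1 → R2=3+1=4
CMP R2, 7  (cmp 4,7)
JNZ start: taken
LOAD R3, [R1] → R3=M[4]=25
AND R3, 6 → R3=25&6=0
LOAD R3, [R1] → R3=M[4]=25
ADD R3, 8 → R3=25+8=33
AND R3, 240 → R3=33&240=32
ADD R1, 4 → R1=4+4=8
ADD R2, 1 → R2=4+1=5
CMP R2, 7  (cmp 5,7)
JNZ start: taken
LOAD R3, [R1] → R3=M[8]=14
AND R3, 6 → R3=14&6=6
LOAD R3, [R1] → R3=M[8]=14
ADD R3, 8 → R3=14+8=22
AND R3, 240 → R3=22&240=16
ADD R1, 4 → R1=8+4=12
ADD R2, 1 → R2=5+1=6
CMP R2, 7  (cmp 6,7)
JNZ start: taken
LOAD R3, [R1] → R3=M[12]=11
AND R3, 6 → R3=11&6=2
LOAD R3, [R1] → R3=M[12]=11
ADD R3, 8 → R3=11+8=19
AND R3, 240 → R3=19&240=16
ADD R1, 4 → R1=12+4=16
ADD R2, 1 → R2=6+1=7
CMP R2, 7  (cmp 7,7)
JNZ start: not taken
halt.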